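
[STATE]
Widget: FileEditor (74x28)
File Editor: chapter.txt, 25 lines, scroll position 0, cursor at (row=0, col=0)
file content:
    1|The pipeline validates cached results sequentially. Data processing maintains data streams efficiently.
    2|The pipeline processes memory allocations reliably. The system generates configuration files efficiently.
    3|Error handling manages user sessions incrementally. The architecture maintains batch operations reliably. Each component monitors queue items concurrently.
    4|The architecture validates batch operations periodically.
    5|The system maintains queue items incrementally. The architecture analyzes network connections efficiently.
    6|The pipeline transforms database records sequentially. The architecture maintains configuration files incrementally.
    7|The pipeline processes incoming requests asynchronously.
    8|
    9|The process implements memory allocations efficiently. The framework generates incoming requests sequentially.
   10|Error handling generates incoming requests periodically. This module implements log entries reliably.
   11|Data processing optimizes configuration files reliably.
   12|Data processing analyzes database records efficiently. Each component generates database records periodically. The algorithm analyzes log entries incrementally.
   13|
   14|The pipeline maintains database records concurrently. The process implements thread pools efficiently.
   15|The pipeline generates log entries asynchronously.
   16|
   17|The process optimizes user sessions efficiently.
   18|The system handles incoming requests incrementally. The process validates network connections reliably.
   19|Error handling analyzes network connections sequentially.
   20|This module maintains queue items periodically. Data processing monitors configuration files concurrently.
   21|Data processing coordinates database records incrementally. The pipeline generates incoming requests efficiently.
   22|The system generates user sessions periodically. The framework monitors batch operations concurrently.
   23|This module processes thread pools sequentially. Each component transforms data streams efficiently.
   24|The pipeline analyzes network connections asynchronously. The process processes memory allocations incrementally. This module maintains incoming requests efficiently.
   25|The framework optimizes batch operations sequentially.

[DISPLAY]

█he pipeline validates cached results sequentially. Data processing maint▲
The pipeline processes memory allocations reliably. The system generates █
Error handling manages user sessions incrementally. The architecture main░
The architecture validates batch operations periodically.                ░
The system maintains queue items incrementally. The architecture analyzes░
The pipeline transforms database records sequentially. The architecture m░
The pipeline processes incoming requests asynchronously.                 ░
                                                                         ░
The process implements memory allocations efficiently. The framework gene░
Error handling generates incoming requests periodically. This module impl░
Data processing optimizes configuration files reliably.                  ░
Data processing analyzes database records efficiently. Each component gen░
                                                                         ░
The pipeline maintains database records concurrently. The process impleme░
The pipeline generates log entries asynchronously.                       ░
                                                                         ░
The process optimizes user sessions efficiently.                         ░
The system handles incoming requests incrementally. The process validates░
Error handling analyzes network connections sequentially.                ░
This module maintains queue items periodically. Data processing monitors ░
Data processing coordinates database records incrementally. The pipeline ░
The system generates user sessions periodically. The framework monitors b░
This module processes thread pools sequentially. Each component transform░
The pipeline analyzes network connections asynchronously. The process pro░
The framework optimizes batch operations sequentially.                   ░
                                                                         ░
                                                                         ░
                                                                         ▼


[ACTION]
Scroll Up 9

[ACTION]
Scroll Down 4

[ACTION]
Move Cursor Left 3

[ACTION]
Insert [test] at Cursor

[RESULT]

test█he pipeline validates cached results sequentially. Data processing m▲
The pipeline processes memory allocations reliably. The system generates █
Error handling manages user sessions incrementally. The architecture main░
The architecture validates batch operations periodically.                ░
The system maintains queue items incrementally. The architecture analyzes░
The pipeline transforms database records sequentially. The architecture m░
The pipeline processes incoming requests asynchronously.                 ░
                                                                         ░
The process implements memory allocations efficiently. The framework gene░
Error handling generates incoming requests periodically. This module impl░
Data processing optimizes configuration files reliably.                  ░
Data processing analyzes database records efficiently. Each component gen░
                                                                         ░
The pipeline maintains database records concurrently. The process impleme░
The pipeline generates log entries asynchronously.                       ░
                                                                         ░
The process optimizes user sessions efficiently.                         ░
The system handles incoming requests incrementally. The process validates░
Error handling analyzes network connections sequentially.                ░
This module maintains queue items periodically. Data processing monitors ░
Data processing coordinates database records incrementally. The pipeline ░
The system generates user sessions periodically. The framework monitors b░
This module processes thread pools sequentially. Each component transform░
The pipeline analyzes network connections asynchronously. The process pro░
The framework optimizes batch operations sequentially.                   ░
                                                                         ░
                                                                         ░
                                                                         ▼


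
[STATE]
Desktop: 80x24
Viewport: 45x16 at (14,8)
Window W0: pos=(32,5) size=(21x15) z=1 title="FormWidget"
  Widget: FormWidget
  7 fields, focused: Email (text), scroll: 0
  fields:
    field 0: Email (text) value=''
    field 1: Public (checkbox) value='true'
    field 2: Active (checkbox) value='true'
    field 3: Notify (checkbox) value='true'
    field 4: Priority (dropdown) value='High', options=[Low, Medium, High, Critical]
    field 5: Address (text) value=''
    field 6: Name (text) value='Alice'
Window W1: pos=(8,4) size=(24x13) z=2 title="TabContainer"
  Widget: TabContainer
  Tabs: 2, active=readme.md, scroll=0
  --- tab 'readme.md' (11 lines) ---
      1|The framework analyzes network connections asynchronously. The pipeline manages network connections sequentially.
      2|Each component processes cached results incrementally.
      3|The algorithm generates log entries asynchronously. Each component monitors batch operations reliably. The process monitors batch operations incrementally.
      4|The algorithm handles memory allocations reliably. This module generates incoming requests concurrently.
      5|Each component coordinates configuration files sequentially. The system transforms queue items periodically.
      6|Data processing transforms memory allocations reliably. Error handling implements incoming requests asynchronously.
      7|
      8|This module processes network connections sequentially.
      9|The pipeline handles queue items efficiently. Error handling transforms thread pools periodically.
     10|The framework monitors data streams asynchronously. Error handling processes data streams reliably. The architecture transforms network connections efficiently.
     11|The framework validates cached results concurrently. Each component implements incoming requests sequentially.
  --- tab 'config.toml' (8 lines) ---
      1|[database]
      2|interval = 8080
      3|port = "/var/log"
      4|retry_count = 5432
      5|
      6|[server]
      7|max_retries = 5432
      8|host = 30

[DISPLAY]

─────────────────┃┃> Email:      [   ]┃      
ramework analyzes┃┃  Public:     [x]  ┃      
component process┃┃  Active:     [x]  ┃      
lgorithm generate┃┃  Notify:     [x]  ┃      
lgorithm handles ┃┃  Priority:   [Hi▼]┃      
component coordin┃┃  Address:    [   ]┃      
processing transf┃┃  Name:       [Ali]┃      
                 ┃┃                   ┃      
━━━━━━━━━━━━━━━━━┛┃                   ┃      
                  ┃                   ┃      
                  ┃                   ┃      
                  ┗━━━━━━━━━━━━━━━━━━━┛      
                                             
                                             
                                             
                                             


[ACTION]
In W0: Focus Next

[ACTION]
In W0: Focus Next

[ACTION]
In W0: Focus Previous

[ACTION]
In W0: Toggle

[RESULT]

─────────────────┃┃  Email:      [   ]┃      
ramework analyzes┃┃> Public:     [ ]  ┃      
component process┃┃  Active:     [x]  ┃      
lgorithm generate┃┃  Notify:     [x]  ┃      
lgorithm handles ┃┃  Priority:   [Hi▼]┃      
component coordin┃┃  Address:    [   ]┃      
processing transf┃┃  Name:       [Ali]┃      
                 ┃┃                   ┃      
━━━━━━━━━━━━━━━━━┛┃                   ┃      
                  ┃                   ┃      
                  ┃                   ┃      
                  ┗━━━━━━━━━━━━━━━━━━━┛      
                                             
                                             
                                             
                                             


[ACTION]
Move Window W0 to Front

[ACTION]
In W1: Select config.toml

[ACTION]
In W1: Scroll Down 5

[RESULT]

─────────────────┃┃  Email:      [   ]┃      
er]              ┃┃> Public:     [ ]  ┃      
etries = 5432    ┃┃  Active:     [x]  ┃      
= 30             ┃┃  Notify:     [x]  ┃      
                 ┃┃  Priority:   [Hi▼]┃      
                 ┃┃  Address:    [   ]┃      
                 ┃┃  Name:       [Ali]┃      
                 ┃┃                   ┃      
━━━━━━━━━━━━━━━━━┛┃                   ┃      
                  ┃                   ┃      
                  ┃                   ┃      
                  ┗━━━━━━━━━━━━━━━━━━━┛      
                                             
                                             
                                             
                                             


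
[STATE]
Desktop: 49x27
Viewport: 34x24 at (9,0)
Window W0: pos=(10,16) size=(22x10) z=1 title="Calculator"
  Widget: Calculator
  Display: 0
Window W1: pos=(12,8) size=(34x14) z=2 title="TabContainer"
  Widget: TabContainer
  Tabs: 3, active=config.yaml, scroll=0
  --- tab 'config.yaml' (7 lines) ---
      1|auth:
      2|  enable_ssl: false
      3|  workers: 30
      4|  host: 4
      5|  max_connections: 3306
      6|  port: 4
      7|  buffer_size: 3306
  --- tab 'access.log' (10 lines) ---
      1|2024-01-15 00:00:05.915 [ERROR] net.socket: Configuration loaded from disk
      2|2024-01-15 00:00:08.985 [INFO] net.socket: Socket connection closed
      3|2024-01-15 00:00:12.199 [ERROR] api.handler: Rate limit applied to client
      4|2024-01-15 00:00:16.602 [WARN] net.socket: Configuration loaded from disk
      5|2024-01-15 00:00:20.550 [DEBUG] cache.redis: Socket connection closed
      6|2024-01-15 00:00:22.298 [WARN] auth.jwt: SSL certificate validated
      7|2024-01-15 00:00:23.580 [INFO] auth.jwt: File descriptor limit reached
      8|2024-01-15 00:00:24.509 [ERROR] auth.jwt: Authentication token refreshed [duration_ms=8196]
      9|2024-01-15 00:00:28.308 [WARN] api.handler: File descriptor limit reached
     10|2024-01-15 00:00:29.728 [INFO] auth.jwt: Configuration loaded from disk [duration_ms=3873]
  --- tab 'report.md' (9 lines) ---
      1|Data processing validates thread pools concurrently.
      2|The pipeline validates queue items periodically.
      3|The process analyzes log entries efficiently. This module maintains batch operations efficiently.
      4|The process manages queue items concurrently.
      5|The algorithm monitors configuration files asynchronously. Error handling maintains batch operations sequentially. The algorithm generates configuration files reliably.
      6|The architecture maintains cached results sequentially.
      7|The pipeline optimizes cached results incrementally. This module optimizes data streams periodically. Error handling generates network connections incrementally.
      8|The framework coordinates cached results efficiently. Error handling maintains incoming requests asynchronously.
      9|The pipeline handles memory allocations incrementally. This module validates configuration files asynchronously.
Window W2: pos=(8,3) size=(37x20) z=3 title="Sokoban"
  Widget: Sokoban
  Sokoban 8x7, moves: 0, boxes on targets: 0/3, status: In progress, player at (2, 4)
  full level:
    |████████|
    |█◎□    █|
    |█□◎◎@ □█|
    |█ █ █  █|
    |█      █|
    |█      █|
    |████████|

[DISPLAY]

                                  
                                  
                                  
━━━━━━━━━━━━━━━━━━━━━━━━━━━━━━━━━━
 Sokoban                          
──────────────────────────────────
████████                          
█◎□    █                          
█□◎◎@ □█                          
█ █ █  █                          
█      █                          
█      █                          
████████                          
Moves: 0  0/3                     
                                  
                                  
                                  
                                  
                                  
                                  
                                  
                                  
━━━━━━━━━━━━━━━━━━━━━━━━━━━━━━━━━━
 ┃│ 4 │ 5 │ 6 │ × │   ┃           


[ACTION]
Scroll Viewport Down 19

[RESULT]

━━━━━━━━━━━━━━━━━━━━━━━━━━━━━━━━━━
 Sokoban                          
──────────────────────────────────
████████                          
█◎□    █                          
█□◎◎@ □█                          
█ █ █  █                          
█      █                          
█      █                          
████████                          
Moves: 0  0/3                     
                                  
                                  
                                  
                                  
                                  
                                  
                                  
                                  
━━━━━━━━━━━━━━━━━━━━━━━━━━━━━━━━━━
 ┃│ 4 │ 5 │ 6 │ × │   ┃           
 ┃└───┴───┴───┴───┘   ┃           
 ┗━━━━━━━━━━━━━━━━━━━━┛           
                                  


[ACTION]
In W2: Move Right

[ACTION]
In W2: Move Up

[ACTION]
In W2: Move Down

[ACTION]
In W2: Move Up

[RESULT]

━━━━━━━━━━━━━━━━━━━━━━━━━━━━━━━━━━
 Sokoban                          
──────────────────────────────────
████████                          
█◎□  @ █                          
█□◎◎  □█                          
█ █ █  █                          
█      █                          
█      █                          
████████                          
Moves: 4  0/3                     
                                  
                                  
                                  
                                  
                                  
                                  
                                  
                                  
━━━━━━━━━━━━━━━━━━━━━━━━━━━━━━━━━━
 ┃│ 4 │ 5 │ 6 │ × │   ┃           
 ┃└───┴───┴───┴───┘   ┃           
 ┗━━━━━━━━━━━━━━━━━━━━┛           
                                  


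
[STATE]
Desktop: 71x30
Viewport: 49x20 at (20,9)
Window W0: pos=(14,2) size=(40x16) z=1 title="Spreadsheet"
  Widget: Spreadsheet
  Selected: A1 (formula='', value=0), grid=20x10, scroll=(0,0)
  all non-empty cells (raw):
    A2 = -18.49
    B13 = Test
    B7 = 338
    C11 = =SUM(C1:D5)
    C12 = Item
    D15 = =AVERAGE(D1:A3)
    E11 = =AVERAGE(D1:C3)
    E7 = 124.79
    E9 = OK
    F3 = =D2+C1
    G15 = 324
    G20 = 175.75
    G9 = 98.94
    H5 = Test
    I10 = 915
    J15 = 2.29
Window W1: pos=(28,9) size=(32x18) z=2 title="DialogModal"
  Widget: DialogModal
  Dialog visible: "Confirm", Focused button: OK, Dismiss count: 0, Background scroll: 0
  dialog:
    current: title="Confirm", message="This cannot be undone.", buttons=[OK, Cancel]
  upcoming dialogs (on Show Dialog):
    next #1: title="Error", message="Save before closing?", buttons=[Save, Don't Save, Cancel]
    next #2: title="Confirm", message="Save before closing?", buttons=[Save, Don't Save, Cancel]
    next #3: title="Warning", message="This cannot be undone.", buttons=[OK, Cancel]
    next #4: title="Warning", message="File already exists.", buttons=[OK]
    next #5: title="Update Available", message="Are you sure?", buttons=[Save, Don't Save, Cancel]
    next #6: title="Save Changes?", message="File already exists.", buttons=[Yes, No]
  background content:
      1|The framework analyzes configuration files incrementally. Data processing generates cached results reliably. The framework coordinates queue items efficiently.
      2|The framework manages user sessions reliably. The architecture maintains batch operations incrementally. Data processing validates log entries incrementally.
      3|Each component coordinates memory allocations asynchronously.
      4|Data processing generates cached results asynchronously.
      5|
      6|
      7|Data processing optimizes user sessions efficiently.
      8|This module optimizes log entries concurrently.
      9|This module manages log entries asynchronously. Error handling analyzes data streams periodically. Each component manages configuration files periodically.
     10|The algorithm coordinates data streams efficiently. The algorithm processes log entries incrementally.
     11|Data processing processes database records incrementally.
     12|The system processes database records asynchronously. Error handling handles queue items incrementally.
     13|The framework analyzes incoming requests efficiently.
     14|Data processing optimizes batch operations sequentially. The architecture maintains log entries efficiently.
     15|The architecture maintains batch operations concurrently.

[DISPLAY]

 -18.49 ┏━━━━━━━━━━━━━━━━━━━━━━━━━━━━━━┓         
      0 ┃ DialogModal                  ┃         
      0 ┠──────────────────────────────┨         
      0 ┃The framework analyzes configu┃         
      0 ┃The framework manages user ses┃         
      0 ┃Each component coordinates mem┃         
      0 ┃Data processing generates cach┃         
      0 ┃  ┌────────────────────────┐  ┃         
━━━━━━━━┃  │        Confirm         │  ┃         
        ┃Da│ This cannot be undone. │er┃         
        ┃Th│     [OK]  Cancel       │tr┃         
        ┃Th└────────────────────────┘ie┃         
        ┃The algorithm coordinates data┃         
        ┃Data processing processes data┃         
        ┃The system processes database ┃         
        ┃The framework analyzes incomin┃         
        ┃Data processing optimizes batc┃         
        ┗━━━━━━━━━━━━━━━━━━━━━━━━━━━━━━┛         
                                                 
                                                 


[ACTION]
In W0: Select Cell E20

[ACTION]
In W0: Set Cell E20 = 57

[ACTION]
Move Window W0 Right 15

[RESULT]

        ┏━━━━━━━━━━━━━━━━━━━━━━━━━━━━━━┓     0  ┃
        ┃ DialogModal                  ┃     0  ┃
        ┠──────────────────────────────┨     0  ┃
        ┃The framework analyzes configu┃     0  ┃
        ┃The framework manages user ses┃     0  ┃
        ┃Each component coordinates mem┃     0  ┃
        ┃Data processing generates cach┃     0  ┃
        ┃  ┌────────────────────────┐  ┃     0OK┃
        ┃  │        Confirm         │  ┃━━━━━━━━┛
        ┃Da│ This cannot be undone. │er┃         
        ┃Th│     [OK]  Cancel       │tr┃         
        ┃Th└────────────────────────┘ie┃         
        ┃The algorithm coordinates data┃         
        ┃Data processing processes data┃         
        ┃The system processes database ┃         
        ┃The framework analyzes incomin┃         
        ┃Data processing optimizes batc┃         
        ┗━━━━━━━━━━━━━━━━━━━━━━━━━━━━━━┛         
                                                 
                                                 


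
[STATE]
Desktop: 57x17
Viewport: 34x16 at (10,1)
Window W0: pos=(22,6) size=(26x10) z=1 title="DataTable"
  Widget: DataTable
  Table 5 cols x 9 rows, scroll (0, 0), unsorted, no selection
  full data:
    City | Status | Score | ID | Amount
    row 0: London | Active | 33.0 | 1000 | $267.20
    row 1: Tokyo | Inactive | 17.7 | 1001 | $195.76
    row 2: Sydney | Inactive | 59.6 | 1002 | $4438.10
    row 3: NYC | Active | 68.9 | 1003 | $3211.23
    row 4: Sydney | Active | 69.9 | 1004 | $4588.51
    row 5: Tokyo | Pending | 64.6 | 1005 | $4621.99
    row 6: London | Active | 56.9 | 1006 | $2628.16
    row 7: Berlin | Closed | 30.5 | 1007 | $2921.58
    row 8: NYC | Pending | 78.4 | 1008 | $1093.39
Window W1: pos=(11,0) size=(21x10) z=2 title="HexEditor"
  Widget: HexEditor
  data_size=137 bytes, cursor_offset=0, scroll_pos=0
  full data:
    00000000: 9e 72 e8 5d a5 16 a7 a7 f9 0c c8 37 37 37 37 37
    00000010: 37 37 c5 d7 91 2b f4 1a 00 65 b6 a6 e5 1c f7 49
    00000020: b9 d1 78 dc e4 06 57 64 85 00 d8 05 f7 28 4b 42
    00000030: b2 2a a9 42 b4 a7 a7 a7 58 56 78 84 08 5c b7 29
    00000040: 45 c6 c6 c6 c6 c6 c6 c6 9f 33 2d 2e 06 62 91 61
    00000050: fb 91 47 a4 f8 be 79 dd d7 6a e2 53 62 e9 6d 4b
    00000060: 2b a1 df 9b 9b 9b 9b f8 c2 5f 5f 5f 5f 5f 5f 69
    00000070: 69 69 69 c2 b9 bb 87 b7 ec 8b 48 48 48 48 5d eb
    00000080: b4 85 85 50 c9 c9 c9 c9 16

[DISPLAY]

 ┃ HexEditor         ┃            
 ┠───────────────────┨            
 ┃00000000  9E 72 e8 ┃            
 ┃00000010  37 37 c5 ┃            
 ┃00000020  b9 d1 78 ┃            
 ┃00000030  b2 2a a9 ┃━━━━━━━━━━━━
 ┃00000040  45 c6 c6 ┃e           
 ┃00000050  fb 91 47 ┃────────────
 ┗━━━━━━━━━━━━━━━━━━━┛atus  │Score
            ┃──────┼────────┼─────
            ┃London│Active  │33.0 
            ┃Tokyo │Inactive│17.7 
            ┃Sydney│Inactive│59.6 
            ┃NYC   │Active  │68.9 
            ┗━━━━━━━━━━━━━━━━━━━━━
                                  


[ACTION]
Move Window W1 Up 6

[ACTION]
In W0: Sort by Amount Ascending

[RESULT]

 ┃ HexEditor         ┃            
 ┠───────────────────┨            
 ┃00000000  9E 72 e8 ┃            
 ┃00000010  37 37 c5 ┃            
 ┃00000020  b9 d1 78 ┃            
 ┃00000030  b2 2a a9 ┃━━━━━━━━━━━━
 ┃00000040  45 c6 c6 ┃e           
 ┃00000050  fb 91 47 ┃────────────
 ┗━━━━━━━━━━━━━━━━━━━┛atus  │Score
            ┃──────┼────────┼─────
            ┃Tokyo │Inactive│17.7 
            ┃London│Active  │33.0 
            ┃NYC   │Pending │78.4 
            ┃London│Active  │56.9 
            ┗━━━━━━━━━━━━━━━━━━━━━
                                  


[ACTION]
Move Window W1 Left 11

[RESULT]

r         ┃                       
──────────┨                       
 9E 72 e8 ┃                       
 37 37 c5 ┃                       
 b9 d1 78 ┃                       
 b2 2a a9 ┃ ┏━━━━━━━━━━━━━━━━━━━━━
 45 c6 c6 ┃ ┃ DataTable           
 fb 91 47 ┃ ┠─────────────────────
━━━━━━━━━━┛ ┃City  │Status  │Score
            ┃──────┼────────┼─────
            ┃Tokyo │Inactive│17.7 
            ┃London│Active  │33.0 
            ┃NYC   │Pending │78.4 
            ┃London│Active  │56.9 
            ┗━━━━━━━━━━━━━━━━━━━━━
                                  


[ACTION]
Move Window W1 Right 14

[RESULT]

    ┃ HexEditor         ┃         
    ┠───────────────────┨         
    ┃00000000  9E 72 e8 ┃         
    ┃00000010  37 37 c5 ┃         
    ┃00000020  b9 d1 78 ┃         
    ┃00000030  b2 2a a9 ┃━━━━━━━━━
    ┃00000040  45 c6 c6 ┃         
    ┃00000050  fb 91 47 ┃─────────
    ┗━━━━━━━━━━━━━━━━━━━┛s  │Score
            ┃──────┼────────┼─────
            ┃Tokyo │Inactive│17.7 
            ┃London│Active  │33.0 
            ┃NYC   │Pending │78.4 
            ┃London│Active  │56.9 
            ┗━━━━━━━━━━━━━━━━━━━━━
                                  


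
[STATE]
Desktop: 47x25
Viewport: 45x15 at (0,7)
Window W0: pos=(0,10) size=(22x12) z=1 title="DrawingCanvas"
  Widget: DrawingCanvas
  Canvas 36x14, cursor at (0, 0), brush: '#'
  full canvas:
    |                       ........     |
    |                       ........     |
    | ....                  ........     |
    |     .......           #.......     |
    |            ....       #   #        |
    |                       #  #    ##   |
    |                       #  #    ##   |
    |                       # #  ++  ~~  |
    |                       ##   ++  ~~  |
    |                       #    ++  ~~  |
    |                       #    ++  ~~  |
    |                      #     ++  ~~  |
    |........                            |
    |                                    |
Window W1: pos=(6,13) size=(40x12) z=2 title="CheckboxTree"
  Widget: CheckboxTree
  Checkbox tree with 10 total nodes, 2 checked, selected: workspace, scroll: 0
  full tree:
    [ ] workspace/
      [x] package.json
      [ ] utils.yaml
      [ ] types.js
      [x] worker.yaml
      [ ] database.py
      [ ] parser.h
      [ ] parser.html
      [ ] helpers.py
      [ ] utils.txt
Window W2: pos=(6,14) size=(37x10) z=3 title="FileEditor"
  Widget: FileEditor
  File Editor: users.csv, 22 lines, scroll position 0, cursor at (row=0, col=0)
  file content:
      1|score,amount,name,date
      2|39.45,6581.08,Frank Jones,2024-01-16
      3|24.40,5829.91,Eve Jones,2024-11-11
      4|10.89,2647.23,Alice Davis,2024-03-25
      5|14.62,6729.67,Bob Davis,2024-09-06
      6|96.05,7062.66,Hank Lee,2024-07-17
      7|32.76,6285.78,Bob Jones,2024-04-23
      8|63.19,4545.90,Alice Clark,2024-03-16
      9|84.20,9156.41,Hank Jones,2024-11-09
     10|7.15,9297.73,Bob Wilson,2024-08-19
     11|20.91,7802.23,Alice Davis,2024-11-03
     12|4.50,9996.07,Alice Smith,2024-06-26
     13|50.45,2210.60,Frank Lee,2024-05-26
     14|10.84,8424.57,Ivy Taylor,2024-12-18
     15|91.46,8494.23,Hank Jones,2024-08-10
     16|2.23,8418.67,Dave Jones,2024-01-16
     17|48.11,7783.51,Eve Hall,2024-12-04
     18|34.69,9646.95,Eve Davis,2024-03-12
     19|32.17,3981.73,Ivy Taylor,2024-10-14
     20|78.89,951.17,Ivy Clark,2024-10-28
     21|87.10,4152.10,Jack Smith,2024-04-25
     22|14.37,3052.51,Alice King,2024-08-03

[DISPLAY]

                                             
                                             
                                             
┏━━━━━━━━━━━━━━━━━━━━┓                       
┃ DrawingCanvas      ┃                       
┠────────────────────┨                       
┃+    ┏━━━━━━━━━━━━━━━━━━━━━━━━━━━━━━━━━━━━━━
┃     ┏━━━━━━━━━━━━━━━━━━━━━━━━━━━━━━━━━━━┓  
┃ ....┃ FileEditor                        ┃──
┃     ┠───────────────────────────────────┨  
┃     ┃█core,amount,name,date            ▲┃  
┃     ┃39.45,6581.08,Frank Jones,2024-01-█┃  
┃     ┃24.40,5829.91,Eve Jones,2024-11-11░┃  
┃     ┃10.89,2647.23,Alice Davis,2024-03-░┃  
┗━━━━━┃14.62,6729.67,Bob Davis,2024-09-06░┃  


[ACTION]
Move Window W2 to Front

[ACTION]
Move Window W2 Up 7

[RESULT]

      ┏━━━━━━━━━━━━━━━━━━━━━━━━━━━━━━━━━━━┓  
      ┃ FileEditor                        ┃  
      ┠───────────────────────────────────┨  
┏━━━━━┃█core,amount,name,date            ▲┃  
┃ Draw┃39.45,6581.08,Frank Jones,2024-01-█┃  
┠─────┃24.40,5829.91,Eve Jones,2024-11-11░┃  
┃+    ┃10.89,2647.23,Alice Davis,2024-03-░┃━━
┃     ┃14.62,6729.67,Bob Davis,2024-09-06░┃  
┃ ....┃96.05,7062.66,Hank Lee,2024-07-17 ▼┃──
┃     ┗━━━━━━━━━━━━━━━━━━━━━━━━━━━━━━━━━━━┛  
┃     ┃   [x] package.json                   
┃     ┃   [ ] utils.yaml                     
┃     ┃   [ ] types.js                       
┃     ┃   [x] worker.yaml                    
┗━━━━━┃   [ ] database.py                    


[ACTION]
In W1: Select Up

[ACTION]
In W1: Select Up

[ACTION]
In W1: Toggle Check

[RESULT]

      ┏━━━━━━━━━━━━━━━━━━━━━━━━━━━━━━━━━━━┓  
      ┃ FileEditor                        ┃  
      ┠───────────────────────────────────┨  
┏━━━━━┃█core,amount,name,date            ▲┃  
┃ Draw┃39.45,6581.08,Frank Jones,2024-01-█┃  
┠─────┃24.40,5829.91,Eve Jones,2024-11-11░┃  
┃+    ┃10.89,2647.23,Alice Davis,2024-03-░┃━━
┃     ┃14.62,6729.67,Bob Davis,2024-09-06░┃  
┃ ....┃96.05,7062.66,Hank Lee,2024-07-17 ▼┃──
┃     ┗━━━━━━━━━━━━━━━━━━━━━━━━━━━━━━━━━━━┛  
┃     ┃   [x] package.json                   
┃     ┃   [x] utils.yaml                     
┃     ┃   [x] types.js                       
┃     ┃   [x] worker.yaml                    
┗━━━━━┃   [x] database.py                    


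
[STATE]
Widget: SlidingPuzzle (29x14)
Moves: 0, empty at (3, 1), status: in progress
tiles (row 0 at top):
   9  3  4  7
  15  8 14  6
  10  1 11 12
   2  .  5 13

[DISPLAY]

┌────┬────┬────┬────┐        
│  9 │  3 │  4 │  7 │        
├────┼────┼────┼────┤        
│ 15 │  8 │ 14 │  6 │        
├────┼────┼────┼────┤        
│ 10 │  1 │ 11 │ 12 │        
├────┼────┼────┼────┤        
│  2 │    │  5 │ 13 │        
└────┴────┴────┴────┘        
Moves: 0                     
                             
                             
                             
                             


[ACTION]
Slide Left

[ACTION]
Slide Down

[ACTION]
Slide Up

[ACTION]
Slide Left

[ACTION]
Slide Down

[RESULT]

┌────┬────┬────┬────┐        
│  9 │  3 │  4 │  7 │        
├────┼────┼────┼────┤        
│ 15 │  8 │ 14 │  6 │        
├────┼────┼────┼────┤        
│ 10 │  1 │ 11 │    │        
├────┼────┼────┼────┤        
│  2 │  5 │ 13 │ 12 │        
└────┴────┴────┴────┘        
Moves: 5                     
                             
                             
                             
                             


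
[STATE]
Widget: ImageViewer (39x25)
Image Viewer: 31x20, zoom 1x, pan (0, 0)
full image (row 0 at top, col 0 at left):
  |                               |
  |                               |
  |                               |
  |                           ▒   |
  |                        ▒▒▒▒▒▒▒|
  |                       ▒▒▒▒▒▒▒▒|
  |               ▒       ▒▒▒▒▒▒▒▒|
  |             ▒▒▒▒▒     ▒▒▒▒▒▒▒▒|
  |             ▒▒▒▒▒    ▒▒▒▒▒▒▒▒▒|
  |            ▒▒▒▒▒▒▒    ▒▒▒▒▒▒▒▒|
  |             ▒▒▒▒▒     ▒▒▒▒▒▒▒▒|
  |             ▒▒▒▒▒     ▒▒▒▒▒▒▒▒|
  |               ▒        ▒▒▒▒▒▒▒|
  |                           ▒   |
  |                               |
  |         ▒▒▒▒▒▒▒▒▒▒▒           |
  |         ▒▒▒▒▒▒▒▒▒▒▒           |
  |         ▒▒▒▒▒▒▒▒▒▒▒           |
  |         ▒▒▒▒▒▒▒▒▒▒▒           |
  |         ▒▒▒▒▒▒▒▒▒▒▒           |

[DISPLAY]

                                       
                                       
                                       
                           ▒           
                        ▒▒▒▒▒▒▒        
                       ▒▒▒▒▒▒▒▒        
               ▒       ▒▒▒▒▒▒▒▒        
             ▒▒▒▒▒     ▒▒▒▒▒▒▒▒        
             ▒▒▒▒▒    ▒▒▒▒▒▒▒▒▒        
            ▒▒▒▒▒▒▒    ▒▒▒▒▒▒▒▒        
             ▒▒▒▒▒     ▒▒▒▒▒▒▒▒        
             ▒▒▒▒▒     ▒▒▒▒▒▒▒▒        
               ▒        ▒▒▒▒▒▒▒        
                           ▒           
                                       
         ▒▒▒▒▒▒▒▒▒▒▒                   
         ▒▒▒▒▒▒▒▒▒▒▒                   
         ▒▒▒▒▒▒▒▒▒▒▒                   
         ▒▒▒▒▒▒▒▒▒▒▒                   
         ▒▒▒▒▒▒▒▒▒▒▒                   
                                       
                                       
                                       
                                       
                                       


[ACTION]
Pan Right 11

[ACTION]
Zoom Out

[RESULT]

                                       
                                       
                                       
                ▒                      
             ▒▒▒▒▒▒▒                   
            ▒▒▒▒▒▒▒▒                   
    ▒       ▒▒▒▒▒▒▒▒                   
  ▒▒▒▒▒     ▒▒▒▒▒▒▒▒                   
  ▒▒▒▒▒    ▒▒▒▒▒▒▒▒▒                   
 ▒▒▒▒▒▒▒    ▒▒▒▒▒▒▒▒                   
  ▒▒▒▒▒     ▒▒▒▒▒▒▒▒                   
  ▒▒▒▒▒     ▒▒▒▒▒▒▒▒                   
    ▒        ▒▒▒▒▒▒▒                   
                ▒                      
                                       
▒▒▒▒▒▒▒▒▒                              
▒▒▒▒▒▒▒▒▒                              
▒▒▒▒▒▒▒▒▒                              
▒▒▒▒▒▒▒▒▒                              
▒▒▒▒▒▒▒▒▒                              
                                       
                                       
                                       
                                       
                                       


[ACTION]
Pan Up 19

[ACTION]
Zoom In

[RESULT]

                                       
                                       
                                       
                                       
                                       
                                       
                                       
                                       
                                     ▒▒
                                     ▒▒
                                   ▒▒▒▒
                                   ▒▒▒▒
                   ▒▒              ▒▒▒▒
                   ▒▒              ▒▒▒▒
               ▒▒▒▒▒▒▒▒▒▒          ▒▒▒▒
               ▒▒▒▒▒▒▒▒▒▒          ▒▒▒▒
               ▒▒▒▒▒▒▒▒▒▒        ▒▒▒▒▒▒
               ▒▒▒▒▒▒▒▒▒▒        ▒▒▒▒▒▒
             ▒▒▒▒▒▒▒▒▒▒▒▒▒▒        ▒▒▒▒
             ▒▒▒▒▒▒▒▒▒▒▒▒▒▒        ▒▒▒▒
               ▒▒▒▒▒▒▒▒▒▒          ▒▒▒▒
               ▒▒▒▒▒▒▒▒▒▒          ▒▒▒▒
               ▒▒▒▒▒▒▒▒▒▒          ▒▒▒▒
               ▒▒▒▒▒▒▒▒▒▒          ▒▒▒▒
                   ▒▒                ▒▒
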